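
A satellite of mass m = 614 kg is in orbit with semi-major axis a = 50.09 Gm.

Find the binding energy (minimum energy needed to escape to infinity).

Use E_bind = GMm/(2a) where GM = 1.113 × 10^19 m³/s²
a = 50.09 Gm = 5.009 × 10^10 m
GM = 1.113 × 10^19 m³/s²
m = 614 kg
GMm = 1.113 × 10^19 × 614 = 6.83382 × 10^21 m³·kg/s²
2a = 1.0018 × 10^11 m
E_bind = GMm/(2a) = 6.82154 × 10^10 J ≈ 68.22 GJ

Final answer: 68.22 GJ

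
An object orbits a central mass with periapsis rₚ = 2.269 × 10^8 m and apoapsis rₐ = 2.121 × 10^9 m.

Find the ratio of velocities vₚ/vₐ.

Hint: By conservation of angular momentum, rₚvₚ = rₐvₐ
rₚ = 2.269 × 10^8 m
rₐ = 2.121 × 10^9 m
rₚvₚ = rₐvₐ  ⇒  vₚ/vₐ = rₐ/rₚ
vₚ/vₐ = (2.121 × 10^9) / (2.269 × 10^8) = 9.34773

Final answer: vₚ/vₐ = 9.348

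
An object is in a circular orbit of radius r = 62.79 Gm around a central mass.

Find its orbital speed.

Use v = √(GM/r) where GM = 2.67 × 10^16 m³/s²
r = 62.79 Gm = 6.279 × 10^10 m
GM = 2.67 × 10^16 m³/s²
GM/r = (2.67 × 10^16) / (6.279 × 10^10) = 425227 m²/s²
v = √(GM/r) = 652.094 m/s ≈ 652.1 m/s

Final answer: 652.1 m/s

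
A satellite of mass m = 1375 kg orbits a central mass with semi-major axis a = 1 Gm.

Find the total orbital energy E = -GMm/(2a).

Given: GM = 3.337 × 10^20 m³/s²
a = 1 Gm = 1 × 10^9 m
GM = 3.337 × 10^20 m³/s²
2a = 2 × 10^9 m
GMm = 3.337 × 10^20 × 1375 = 4.58838 × 10^23 m³·kg/s²
E = −GMm/(2a) = -2.29419 × 10^14 J ≈ -229.4 TJ

Final answer: -229.4 TJ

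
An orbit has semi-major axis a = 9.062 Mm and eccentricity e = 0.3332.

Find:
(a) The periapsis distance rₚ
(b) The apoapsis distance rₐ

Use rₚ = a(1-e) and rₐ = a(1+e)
a = 9.062 Mm = 9.062 × 10^6 m
e = 0.3332:  1 − e = 0.6668,  1 + e = 1.3332
(a) rₚ = a(1 − e) = 9.062 × 10^6 m × 0.6668 = 6.04254 × 10^6 m ≈ 6.043 Mm
(b) rₐ = a(1 + e) = 9.062 × 10^6 m × 1.3332 = 1.20815 × 10^7 m ≈ 12.08 Mm

Final answer:
(a) rₚ = 6.043 Mm
(b) rₐ = 12.08 Mm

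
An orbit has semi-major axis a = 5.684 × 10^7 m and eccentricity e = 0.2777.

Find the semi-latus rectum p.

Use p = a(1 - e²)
a = 5.684 × 10^7 m
e = 0.2777,  e² = 0.0771173,  1 − e² = 0.922883
p = a(1 − e²) = 5.684 × 10^7 m × 0.922883 = 5.24567 × 10^7 m ≈ 5.246 × 10^7 m

Final answer: p = 5.246 × 10^7 m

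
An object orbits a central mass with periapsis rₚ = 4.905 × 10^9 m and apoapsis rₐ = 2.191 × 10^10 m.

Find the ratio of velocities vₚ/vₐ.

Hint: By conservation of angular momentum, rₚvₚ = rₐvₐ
rₚ = 4.905 × 10^9 m
rₐ = 2.191 × 10^10 m
rₚvₚ = rₐvₐ  ⇒  vₚ/vₐ = rₐ/rₚ
vₚ/vₐ = (2.191 × 10^10) / (4.905 × 10^9) = 4.46687

Final answer: vₚ/vₐ = 4.467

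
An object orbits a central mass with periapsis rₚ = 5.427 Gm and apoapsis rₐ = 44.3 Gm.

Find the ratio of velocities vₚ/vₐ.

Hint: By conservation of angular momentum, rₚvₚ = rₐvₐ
rₚ = 5.427 Gm = 5.427 × 10^9 m
rₐ = 44.3 Gm = 4.43 × 10^10 m
rₚvₚ = rₐvₐ  ⇒  vₚ/vₐ = rₐ/rₚ
vₚ/vₐ = (4.43 × 10^10) / (5.427 × 10^9) = 8.16289

Final answer: vₚ/vₐ = 8.163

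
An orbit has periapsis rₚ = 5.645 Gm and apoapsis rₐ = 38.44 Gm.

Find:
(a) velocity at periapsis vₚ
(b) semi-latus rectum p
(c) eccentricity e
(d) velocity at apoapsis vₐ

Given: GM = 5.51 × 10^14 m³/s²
rₚ = 5.645 Gm = 5.645 × 10^9 m
rₐ = 38.44 Gm = 3.844 × 10^10 m
GM = 5.51 × 10^14 m³/s²
a = (rₚ + rₐ)/2 = 2.20425 × 10^10 m
e = (rₐ − rₚ)/(rₐ + rₚ) = (3.2795 × 10^10) / (4.4085 × 10^10) = 0.743904
(a) vₚ² = GM (2/rₚ − 1/a) = 5.51 × 10^14 × (3.54296 × 10^-10 − 4.53669 × 10^-11) = 170220 m²/s²;  vₚ = 412.577 m/s ≈ 412.6 m/s
(b) 1 − e² = 0.446607;  p = a(1 − e²) = 2.20425 × 10^10 × 0.446607 = 9.84434 × 10^9 m ≈ 9.844 Gm
(c) e = 0.743904 ≈ 0.7439
(d) vₐ² = GM (2/rₐ − 1/a) = 5.51 × 10^14 × (5.20291 × 10^-11 − 4.53669 × 10^-11) = 3670.89 m²/s²;  vₐ = 60.5879 m/s ≈ 60.59 m/s

Final answer:
(a) velocity at periapsis vₚ = 412.6 m/s
(b) semi-latus rectum p = 9.844 Gm
(c) eccentricity e = 0.7439
(d) velocity at apoapsis vₐ = 60.59 m/s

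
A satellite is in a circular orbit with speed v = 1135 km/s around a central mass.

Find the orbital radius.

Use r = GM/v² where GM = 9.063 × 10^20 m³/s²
v = 1135 km/s = 1.135 × 10^6 m/s
GM = 9.063 × 10^20 m³/s²
v² = 1.28822 × 10^12 m²/s²
r = GM/v² = (9.063 × 10^20) / (1.28822 × 10^12) = 7.03526 × 10^8 m ≈ 703.5 Mm

Final answer: 703.5 Mm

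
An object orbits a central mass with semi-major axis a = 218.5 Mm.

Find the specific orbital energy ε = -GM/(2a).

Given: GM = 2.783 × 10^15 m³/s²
a = 218.5 Mm = 2.185 × 10^8 m
GM = 2.783 × 10^15 m³/s²
2a = 4.37 × 10^8 m
ε = −GM/(2a) = -6.36842 × 10^6 J/kg ≈ -6.368 MJ/kg

Final answer: -6.368 MJ/kg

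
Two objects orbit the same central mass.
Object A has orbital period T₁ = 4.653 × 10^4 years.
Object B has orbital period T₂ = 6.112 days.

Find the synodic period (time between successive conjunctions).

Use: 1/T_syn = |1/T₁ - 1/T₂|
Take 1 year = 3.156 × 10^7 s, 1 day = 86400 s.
T₁ = 4.653 × 10^4 years = 1.46849 × 10^12 s
T₂ = 6.112 days = 528077 s
1/T₁ = 6.80973 × 10^-13 s⁻¹
1/T₂ = 1.89366 × 10^-6 s⁻¹
|1/T₁ − 1/T₂| = 1.89366 × 10^-6 s⁻¹
T_syn = 1 / |1/T₁ − 1/T₂| = 528077 s ≈ 6.112 days

Final answer: T_syn = 6.112 days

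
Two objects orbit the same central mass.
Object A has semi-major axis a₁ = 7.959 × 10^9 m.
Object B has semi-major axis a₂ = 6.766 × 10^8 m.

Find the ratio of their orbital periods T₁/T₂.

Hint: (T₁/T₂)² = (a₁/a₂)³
a₁ = 7.959 × 10^9 m
a₂ = 6.766 × 10^8 m
a₁/a₂ = 11.7632
T₁/T₂ = (a₁/a₂)^(3/2) = (11.7632)^1.5 = 40.345

Final answer: T₁/T₂ = 40.35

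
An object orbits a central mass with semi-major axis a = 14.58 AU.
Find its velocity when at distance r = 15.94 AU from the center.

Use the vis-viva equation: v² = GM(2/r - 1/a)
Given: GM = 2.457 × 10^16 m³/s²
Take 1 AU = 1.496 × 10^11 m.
a = 14.58 AU = 2.18117 × 10^12 m
r = 15.94 AU = 2.38462 × 10^12 m
GM = 2.457 × 10^16 m³/s²
2/r − 1/a = 8.38707 × 10^-13 − 4.5847 × 10^-13 = 3.80237 × 10^-13 m⁻¹
v² = GM (2/r − 1/a) = 9342.42 m²/s²
v = 96.6562 m/s ≈ 96.66 m/s

Final answer: 96.66 m/s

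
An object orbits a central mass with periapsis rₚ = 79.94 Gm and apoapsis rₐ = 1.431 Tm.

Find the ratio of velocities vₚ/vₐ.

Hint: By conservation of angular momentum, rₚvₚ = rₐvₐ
rₚ = 79.94 Gm = 7.994 × 10^10 m
rₐ = 1.431 Tm = 1.431 × 10^12 m
rₚvₚ = rₐvₐ  ⇒  vₚ/vₐ = rₐ/rₚ
vₚ/vₐ = (1.431 × 10^12) / (7.994 × 10^10) = 17.9009

Final answer: vₚ/vₐ = 17.9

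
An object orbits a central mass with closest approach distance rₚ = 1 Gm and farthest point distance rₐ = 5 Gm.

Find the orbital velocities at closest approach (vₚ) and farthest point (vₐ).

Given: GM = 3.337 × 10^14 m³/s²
rₚ = 1 Gm = 1 × 10^9 m
rₐ = 5 Gm = 5 × 10^9 m
GM = 3.337 × 10^14 m³/s²
a = (rₚ + rₐ)/2 = 3 × 10^9 m
Vis-viva: v² = GM (2/r − 1/a)
vₚ² = 3.337 × 10^14 × (2 × 10^-9 − 3.33333 × 10^-10) = 556167 m²/s²
vₚ = 745.766 m/s ≈ 745.8 m/s
vₐ² = 3.337 × 10^14 × (4 × 10^-10 − 3.33333 × 10^-10) = 22246.7 m²/s²
vₐ = 149.153 m/s ≈ 149.2 m/s

Final answer: vₚ = 745.8 m/s, vₐ = 149.2 m/s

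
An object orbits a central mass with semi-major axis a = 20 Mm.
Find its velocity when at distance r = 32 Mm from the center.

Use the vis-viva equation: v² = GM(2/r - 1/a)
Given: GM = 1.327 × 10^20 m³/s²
a = 20 Mm = 2 × 10^7 m
r = 32 Mm = 3.2 × 10^7 m
GM = 1.327 × 10^20 m³/s²
2/r − 1/a = 6.25 × 10^-8 − 5 × 10^-8 = 1.25 × 10^-8 m⁻¹
v² = GM (2/r − 1/a) = 1.65875 × 10^12 m²/s²
v = 1.28792 × 10^6 m/s ≈ 1288 km/s

Final answer: 1288 km/s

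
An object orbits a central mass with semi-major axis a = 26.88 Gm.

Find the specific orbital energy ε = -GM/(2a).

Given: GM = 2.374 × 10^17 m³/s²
a = 26.88 Gm = 2.688 × 10^10 m
GM = 2.374 × 10^17 m³/s²
2a = 5.376 × 10^10 m
ε = −GM/(2a) = -4.41592 × 10^6 J/kg ≈ -4.416 MJ/kg

Final answer: -4.416 MJ/kg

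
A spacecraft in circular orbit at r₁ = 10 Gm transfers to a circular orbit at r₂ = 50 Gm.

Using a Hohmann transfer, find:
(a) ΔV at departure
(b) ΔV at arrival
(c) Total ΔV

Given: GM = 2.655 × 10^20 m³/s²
r₁ = 10 Gm = 1 × 10^10 m
r₂ = 50 Gm = 5 × 10^10 m
GM = 2.655 × 10^20 m³/s²
Transfer ellipse: a_t = (r₁ + r₂)/2 = 3 × 10^10 m
Circular speed at r₁: v₁ = √(GM/r₁) = 162942 m/s
Transfer speed at r₁ (periapsis): v₁ₜ = √(GM(2/r₁ − 1/a_t)) = 210357 m/s
(a) ΔV₁ = v₁ₜ − v₁ = 47415.1 m/s ≈ 47.42 km/s
Circular speed at r₂: v₂ = √(GM/r₂) = 72869.7 m/s
Transfer speed at r₂ (apoapsis): v₂ₜ = √(GM(2/r₂ − 1/a_t)) = 42071.4 m/s
(b) ΔV₂ = v₂ − v₂ₜ = 30798.4 m/s ≈ 30.8 km/s
(c) ΔV_total = ΔV₁ + ΔV₂ = 78213.5 m/s ≈ 78.21 km/s

Final answer:
(a) ΔV₁ = 47.42 km/s
(b) ΔV₂ = 30.8 km/s
(c) ΔV_total = 78.21 km/s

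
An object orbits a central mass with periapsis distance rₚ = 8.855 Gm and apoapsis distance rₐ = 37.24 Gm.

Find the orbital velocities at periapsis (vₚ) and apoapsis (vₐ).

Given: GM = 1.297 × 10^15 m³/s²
rₚ = 8.855 Gm = 8.855 × 10^9 m
rₐ = 37.24 Gm = 3.724 × 10^10 m
GM = 1.297 × 10^15 m³/s²
a = (rₚ + rₐ)/2 = 2.30475 × 10^10 m
Vis-viva: v² = GM (2/r − 1/a)
vₚ² = 1.297 × 10^15 × (2.25861 × 10^-10 − 4.33887 × 10^-11) = 236667 m²/s²
vₚ = 486.484 m/s ≈ 486.5 m/s
vₐ² = 1.297 × 10^15 × (5.37057 × 10^-11 − 4.33887 × 10^-11) = 13381.2 m²/s²
vₐ = 115.677 m/s ≈ 115.7 m/s

Final answer: vₚ = 486.5 m/s, vₐ = 115.7 m/s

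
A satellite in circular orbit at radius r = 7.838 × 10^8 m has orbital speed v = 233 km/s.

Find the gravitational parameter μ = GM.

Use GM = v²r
r = 7.838 × 10^8 m
v = 233 km/s = 233000 m/s
v² = 5.4289 × 10^10 m²/s²
GM = v²r = 5.4289 × 10^10 × 7.838 × 10^8 = 4.25517 × 10^19 m³/s²
GM ≈ 4.255 × 10^19 m³/s²

Final answer: GM = 4.255 × 10^19 m³/s²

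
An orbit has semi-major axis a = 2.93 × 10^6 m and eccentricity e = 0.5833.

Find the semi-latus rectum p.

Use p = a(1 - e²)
a = 2.93 × 10^6 m
e = 0.5833,  e² = 0.340239,  1 − e² = 0.659761
p = a(1 − e²) = 2.93 × 10^6 m × 0.659761 = 1.9331 × 10^6 m ≈ 1.933 × 10^6 m

Final answer: p = 1.933 × 10^6 m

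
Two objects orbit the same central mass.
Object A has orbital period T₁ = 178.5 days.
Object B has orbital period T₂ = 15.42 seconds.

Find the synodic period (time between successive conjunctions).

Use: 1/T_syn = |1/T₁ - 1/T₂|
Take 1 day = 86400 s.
T₁ = 178.5 days = 1.54224 × 10^7 s
T₂ = 15.42 seconds
1/T₁ = 6.48408 × 10^-8 s⁻¹
1/T₂ = 0.0648508 s⁻¹
|1/T₁ − 1/T₂| = 0.0648508 s⁻¹
T_syn = 1 / |1/T₁ − 1/T₂| = 15.42 s ≈ 15.42 seconds

Final answer: T_syn = 15.42 seconds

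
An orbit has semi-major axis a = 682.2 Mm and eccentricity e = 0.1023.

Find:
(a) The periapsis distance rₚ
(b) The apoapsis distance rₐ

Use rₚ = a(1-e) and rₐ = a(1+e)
a = 682.2 Mm = 6.822 × 10^8 m
e = 0.1023:  1 − e = 0.8977,  1 + e = 1.1023
(a) rₚ = a(1 − e) = 6.822 × 10^8 m × 0.8977 = 6.12411 × 10^8 m ≈ 612.4 Mm
(b) rₐ = a(1 + e) = 6.822 × 10^8 m × 1.1023 = 7.51989 × 10^8 m ≈ 752 Mm

Final answer:
(a) rₚ = 612.4 Mm
(b) rₐ = 752 Mm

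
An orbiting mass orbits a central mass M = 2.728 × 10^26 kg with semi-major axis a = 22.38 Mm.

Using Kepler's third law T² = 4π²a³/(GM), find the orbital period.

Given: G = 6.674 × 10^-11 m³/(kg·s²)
M = 2.728 × 10^26 kg
GM = G × M = 6.674 × 10^-11 × 2.728 × 10^26 = 1.82067 × 10^16 m³/s²
a = 22.38 Mm = 2.238 × 10^7 m
a³ = 1.12093 × 10^22 m³
T = 2π √(a³/GM) = 2π √((1.12093 × 10^22) / (1.82067 × 10^16)) = 2π × 784.648 s
T = 4930.09 s ≈ 1.369 hours

Final answer: 1.369 hours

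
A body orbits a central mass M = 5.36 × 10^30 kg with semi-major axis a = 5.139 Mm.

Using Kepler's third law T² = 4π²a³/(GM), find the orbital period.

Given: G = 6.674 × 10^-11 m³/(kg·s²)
M = 5.36 × 10^30 kg
GM = G × M = 6.674 × 10^-11 × 5.36 × 10^30 = 3.57726 × 10^20 m³/s²
a = 5.139 Mm = 5.139 × 10^6 m
a³ = 1.35718 × 10^20 m³
T = 2π √(a³/GM) = 2π √((1.35718 × 10^20) / (3.57726 × 10^20)) = 2π × 0.615946 s
T = 3.8701 s ≈ 3.87 seconds

Final answer: 3.87 seconds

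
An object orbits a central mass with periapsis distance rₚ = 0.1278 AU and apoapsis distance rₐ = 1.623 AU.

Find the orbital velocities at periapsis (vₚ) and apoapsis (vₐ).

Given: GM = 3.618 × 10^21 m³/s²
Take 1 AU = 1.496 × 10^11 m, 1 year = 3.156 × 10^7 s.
rₚ = 0.1278 AU = 1.91189 × 10^10 m
rₐ = 1.623 AU = 2.42801 × 10^11 m
GM = 3.618 × 10^21 m³/s²
a = (rₚ + rₐ)/2 = 1.3096 × 10^11 m
Vis-viva: v² = GM (2/r − 1/a)
vₚ² = 3.618 × 10^21 × (1.04609 × 10^-10 − 7.63593 × 10^-12) = 3.50847 × 10^11 m²/s²
vₚ = 592324 m/s ≈ 125 AU/year
vₐ² = 3.618 × 10^21 × (8.23721 × 10^-12 − 7.63593 × 10^-12) = 2.17542 × 10^9 m²/s²
vₐ = 46641.4 m/s ≈ 9.84 AU/year

Final answer: vₚ = 125 AU/year, vₐ = 9.84 AU/year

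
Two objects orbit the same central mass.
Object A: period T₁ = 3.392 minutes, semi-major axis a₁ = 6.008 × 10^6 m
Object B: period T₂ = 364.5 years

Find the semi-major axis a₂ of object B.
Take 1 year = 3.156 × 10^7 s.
T₁ = 3.392 minutes = 203.52 s
T₂ = 364.5 years = 1.15036 × 10^10 s
a₁ = 6.008 × 10^6 m
Kepler's third law: (T₂/T₁)² = (a₂/a₁)³  ⇒  a₂ = a₁ (T₂/T₁)^(2/3)
T₂/T₁ = 5.65233 × 10^7
(T₂/T₁)^(2/3) = 147283
a₂ = 6.008 × 10^6 m × 147283 = 8.84874 × 10^11 m ≈ 8.849 × 10^11 m

Final answer: a₂ = 8.849 × 10^11 m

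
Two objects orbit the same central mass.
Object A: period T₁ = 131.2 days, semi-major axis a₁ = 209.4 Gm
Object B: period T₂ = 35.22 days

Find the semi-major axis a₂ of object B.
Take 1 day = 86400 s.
T₁ = 131.2 days = 1.13357 × 10^7 s
T₂ = 35.22 days = 3.04301 × 10^6 s
a₁ = 209.4 Gm = 2.094 × 10^11 m
Kepler's third law: (T₂/T₁)² = (a₂/a₁)³  ⇒  a₂ = a₁ (T₂/T₁)^(2/3)
T₂/T₁ = 0.268445
(T₂/T₁)^(2/3) = 0.416138
a₂ = 2.094 × 10^11 m × 0.416138 = 8.71392 × 10^10 m ≈ 87.14 Gm

Final answer: a₂ = 87.14 Gm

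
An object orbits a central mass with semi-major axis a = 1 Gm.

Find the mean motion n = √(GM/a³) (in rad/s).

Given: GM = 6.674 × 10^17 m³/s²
a = 1 Gm = 1 × 10^9 m
GM = 6.674 × 10^17 m³/s²
a³ = 1 × 10^27 m³
GM/a³ = (6.674 × 10^17) / (1 × 10^27) = 6.674 × 10^-10 s⁻²
n = √(GM/a³) = 2.58341 × 10^-5 rad/s ≈ 2.583 × 10^-5 rad/s

Final answer: n = 2.583 × 10^-5 rad/s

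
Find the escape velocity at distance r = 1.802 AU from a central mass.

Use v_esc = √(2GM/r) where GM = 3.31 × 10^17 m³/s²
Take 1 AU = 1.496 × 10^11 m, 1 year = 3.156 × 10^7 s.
r = 1.802 AU = 2.69579 × 10^11 m
GM = 3.31 × 10^17 m³/s²
2GM/r = 2 × (3.31 × 10^17) / (2.69579 × 10^11) = 2.45568 × 10^6 m²/s²
v_esc = √(2GM/r) = 1567.06 m/s ≈ 0.3306 AU/year

Final answer: 0.3306 AU/year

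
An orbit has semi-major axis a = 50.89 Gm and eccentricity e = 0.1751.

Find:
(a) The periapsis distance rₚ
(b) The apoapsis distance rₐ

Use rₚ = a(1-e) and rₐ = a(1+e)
a = 50.89 Gm = 5.089 × 10^10 m
e = 0.1751:  1 − e = 0.8249,  1 + e = 1.1751
(a) rₚ = a(1 − e) = 5.089 × 10^10 m × 0.8249 = 4.19792 × 10^10 m ≈ 41.98 Gm
(b) rₐ = a(1 + e) = 5.089 × 10^10 m × 1.1751 = 5.98008 × 10^10 m ≈ 59.8 Gm

Final answer:
(a) rₚ = 41.98 Gm
(b) rₐ = 59.8 Gm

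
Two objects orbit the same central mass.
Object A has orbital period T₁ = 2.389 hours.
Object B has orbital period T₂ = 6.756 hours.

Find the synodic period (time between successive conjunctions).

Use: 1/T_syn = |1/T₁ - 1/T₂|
T₁ = 2.389 hours = 8600.4 s
T₂ = 6.756 hours = 24321.6 s
1/T₁ = 0.000116274 s⁻¹
1/T₂ = 4.11157 × 10^-5 s⁻¹
|1/T₁ − 1/T₂| = 7.51579 × 10^-5 s⁻¹
T_syn = 1 / |1/T₁ − 1/T₂| = 13305.3 s ≈ 3.696 hours

Final answer: T_syn = 3.696 hours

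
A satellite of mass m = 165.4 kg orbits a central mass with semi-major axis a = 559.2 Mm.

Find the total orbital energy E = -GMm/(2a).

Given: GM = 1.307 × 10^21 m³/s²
a = 559.2 Mm = 5.592 × 10^8 m
GM = 1.307 × 10^21 m³/s²
2a = 1.1184 × 10^9 m
GMm = 1.307 × 10^21 × 165.4 = 2.16178 × 10^23 m³·kg/s²
E = −GMm/(2a) = -1.93292 × 10^14 J ≈ -193.3 TJ

Final answer: -193.3 TJ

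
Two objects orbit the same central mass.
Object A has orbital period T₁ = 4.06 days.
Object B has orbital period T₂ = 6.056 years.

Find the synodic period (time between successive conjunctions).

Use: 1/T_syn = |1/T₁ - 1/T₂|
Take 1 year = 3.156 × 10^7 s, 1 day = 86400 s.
T₁ = 4.06 days = 350784 s
T₂ = 6.056 years = 1.91127 × 10^8 s
1/T₁ = 2.85076 × 10^-6 s⁻¹
1/T₂ = 5.23211 × 10^-9 s⁻¹
|1/T₁ − 1/T₂| = 2.84553 × 10^-6 s⁻¹
T_syn = 1 / |1/T₁ − 1/T₂| = 351429 s ≈ 4.067 days

Final answer: T_syn = 4.067 days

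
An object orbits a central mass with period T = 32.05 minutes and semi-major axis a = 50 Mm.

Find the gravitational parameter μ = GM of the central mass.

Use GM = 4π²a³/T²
T = 32.05 minutes = 1923 s
a = 50 Mm = 5 × 10^7 m
a³ = 1.25 × 10^23 m³
T² = 3.69793 × 10^6 s²
GM = 4π² × (1.25 × 10^23) / (3.69793 × 10^6) = 1.33448 × 10^18 m³/s²
GM ≈ 1.334 × 10^18 m³/s²

Final answer: GM = 1.334 × 10^18 m³/s²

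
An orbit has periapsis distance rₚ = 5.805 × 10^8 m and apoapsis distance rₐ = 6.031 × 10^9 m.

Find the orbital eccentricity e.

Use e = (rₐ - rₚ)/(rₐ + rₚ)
rₚ = 5.805 × 10^8 m
rₐ = 6.031 × 10^9 m
rₐ − rₚ = 5.4505 × 10^9 m
rₐ + rₚ = 6.6115 × 10^9 m
e = (rₐ − rₚ)/(rₐ + rₚ) = 0.824397

Final answer: e = 0.8244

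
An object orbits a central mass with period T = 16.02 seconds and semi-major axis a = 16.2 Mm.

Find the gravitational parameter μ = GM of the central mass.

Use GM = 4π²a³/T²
T = 16.02 seconds
a = 16.2 Mm = 1.62 × 10^7 m
a³ = 4.25153 × 10^21 m³
T² = 256.64 s²
GM = 4π² × (4.25153 × 10^21) / 256.64 = 6.54003 × 10^20 m³/s²
GM ≈ 6.54 × 10^20 m³/s²

Final answer: GM = 6.54 × 10^20 m³/s²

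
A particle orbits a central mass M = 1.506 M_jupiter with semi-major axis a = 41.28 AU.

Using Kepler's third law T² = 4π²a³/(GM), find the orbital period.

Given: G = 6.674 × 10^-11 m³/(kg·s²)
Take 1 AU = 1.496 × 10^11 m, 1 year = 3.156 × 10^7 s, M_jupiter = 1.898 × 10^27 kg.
M = 1.506 M_jupiter = 2.85839 × 10^27 kg
GM = G × M = 6.674 × 10^-11 × 2.85839 × 10^27 = 1.90769 × 10^17 m³/s²
a = 41.28 AU = 6.17549 × 10^12 m
a³ = 2.35512 × 10^38 m³
T = 2π √(a³/GM) = 2π √((2.35512 × 10^38) / (1.90769 × 10^17)) = 2π × 3.51361 × 10^10 s
T = 2.20766 × 10^11 s ≈ 6995 years

Final answer: 6995 years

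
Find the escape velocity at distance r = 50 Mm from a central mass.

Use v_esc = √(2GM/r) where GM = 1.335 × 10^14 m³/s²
r = 50 Mm = 5 × 10^7 m
GM = 1.335 × 10^14 m³/s²
2GM/r = 2 × (1.335 × 10^14) / (5 × 10^7) = 5.34 × 10^6 m²/s²
v_esc = √(2GM/r) = 2310.84 m/s ≈ 2.311 km/s

Final answer: 2.311 km/s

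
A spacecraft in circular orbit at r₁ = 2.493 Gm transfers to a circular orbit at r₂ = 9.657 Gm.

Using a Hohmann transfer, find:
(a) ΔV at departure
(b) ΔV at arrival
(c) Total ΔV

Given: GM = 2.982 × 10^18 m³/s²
r₁ = 2.493 Gm = 2.493 × 10^9 m
r₂ = 9.657 Gm = 9.657 × 10^9 m
GM = 2.982 × 10^18 m³/s²
Transfer ellipse: a_t = (r₁ + r₂)/2 = 6.075 × 10^9 m
Circular speed at r₁: v₁ = √(GM/r₁) = 34585.4 m/s
Transfer speed at r₁ (periapsis): v₁ₜ = √(GM(2/r₁ − 1/a_t)) = 43605.4 m/s
(a) ΔV₁ = v₁ₜ − v₁ = 9020.05 m/s ≈ 9.02 km/s
Circular speed at r₂: v₂ = √(GM/r₂) = 17572.5 m/s
Transfer speed at r₂ (apoapsis): v₂ₜ = √(GM(2/r₂ − 1/a_t)) = 11256.9 m/s
(b) ΔV₂ = v₂ − v₂ₜ = 6315.52 m/s ≈ 6.316 km/s
(c) ΔV_total = ΔV₁ + ΔV₂ = 15335.6 m/s ≈ 15.34 km/s

Final answer:
(a) ΔV₁ = 9.02 km/s
(b) ΔV₂ = 6.316 km/s
(c) ΔV_total = 15.34 km/s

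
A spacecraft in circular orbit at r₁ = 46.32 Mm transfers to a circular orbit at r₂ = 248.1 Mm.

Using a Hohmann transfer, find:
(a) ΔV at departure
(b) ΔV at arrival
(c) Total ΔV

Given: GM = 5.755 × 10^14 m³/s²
r₁ = 46.32 Mm = 4.632 × 10^7 m
r₂ = 248.1 Mm = 2.481 × 10^8 m
GM = 5.755 × 10^14 m³/s²
Transfer ellipse: a_t = (r₁ + r₂)/2 = 1.4721 × 10^8 m
Circular speed at r₁: v₁ = √(GM/r₁) = 3524.83 m/s
Transfer speed at r₁ (periapsis): v₁ₜ = √(GM(2/r₁ − 1/a_t)) = 4575.97 m/s
(a) ΔV₁ = v₁ₜ − v₁ = 1051.14 m/s ≈ 1.051 km/s
Circular speed at r₂: v₂ = √(GM/r₂) = 1523.03 m/s
Transfer speed at r₂ (apoapsis): v₂ₜ = √(GM(2/r₂ − 1/a_t)) = 854.329 m/s
(b) ΔV₂ = v₂ − v₂ₜ = 668.704 m/s ≈ 668.7 m/s
(c) ΔV_total = ΔV₁ + ΔV₂ = 1719.84 m/s ≈ 1.72 km/s

Final answer:
(a) ΔV₁ = 1.051 km/s
(b) ΔV₂ = 668.7 m/s
(c) ΔV_total = 1.72 km/s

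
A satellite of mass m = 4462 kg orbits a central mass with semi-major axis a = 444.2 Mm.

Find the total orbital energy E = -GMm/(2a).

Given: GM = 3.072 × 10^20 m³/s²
a = 444.2 Mm = 4.442 × 10^8 m
GM = 3.072 × 10^20 m³/s²
2a = 8.884 × 10^8 m
GMm = 3.072 × 10^20 × 4462 = 1.37073 × 10^24 m³·kg/s²
E = −GMm/(2a) = -1.54292 × 10^15 J ≈ -1.543 PJ

Final answer: -1.543 PJ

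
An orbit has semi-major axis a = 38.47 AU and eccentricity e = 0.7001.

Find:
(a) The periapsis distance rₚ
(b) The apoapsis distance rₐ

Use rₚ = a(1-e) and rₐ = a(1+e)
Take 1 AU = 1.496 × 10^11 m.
a = 38.47 AU = 5.75511 × 10^12 m
e = 0.7001:  1 − e = 0.2999,  1 + e = 1.7001
(a) rₚ = a(1 − e) = 5.75511 × 10^12 m × 0.2999 = 1.72596 × 10^12 m ≈ 11.54 AU
(b) rₐ = a(1 + e) = 5.75511 × 10^12 m × 1.7001 = 9.78427 × 10^12 m ≈ 65.4 AU

Final answer:
(a) rₚ = 11.54 AU
(b) rₐ = 65.4 AU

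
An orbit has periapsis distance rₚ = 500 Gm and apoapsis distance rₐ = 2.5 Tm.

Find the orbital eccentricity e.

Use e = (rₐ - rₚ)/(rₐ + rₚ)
rₚ = 500 Gm = 5 × 10^11 m
rₐ = 2.5 Tm = 2.5 × 10^12 m
rₐ − rₚ = 2 × 10^12 m
rₐ + rₚ = 3 × 10^12 m
e = (rₐ − rₚ)/(rₐ + rₚ) = 0.666667

Final answer: e = 0.6667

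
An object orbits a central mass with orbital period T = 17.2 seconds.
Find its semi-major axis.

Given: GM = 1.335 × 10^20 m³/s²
T = 17.2 seconds
GM = 1.335 × 10^20 m³/s²
Kepler's third law: a³ = GM T² / (4π²)
T² = 295.84 s²
a³ = (1.335 × 10^20) × 295.84 / (4π²) = 1.00041 × 10^21 m³
a = (a³)^(1/3) = 1.00014 × 10^7 m ≈ 10 Mm

Final answer: 10 Mm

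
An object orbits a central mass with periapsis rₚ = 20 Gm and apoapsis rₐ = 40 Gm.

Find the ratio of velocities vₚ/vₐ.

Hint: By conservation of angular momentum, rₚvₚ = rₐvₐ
rₚ = 20 Gm = 2 × 10^10 m
rₐ = 40 Gm = 4 × 10^10 m
rₚvₚ = rₐvₐ  ⇒  vₚ/vₐ = rₐ/rₚ
vₚ/vₐ = (4 × 10^10) / (2 × 10^10) = 2

Final answer: vₚ/vₐ = 2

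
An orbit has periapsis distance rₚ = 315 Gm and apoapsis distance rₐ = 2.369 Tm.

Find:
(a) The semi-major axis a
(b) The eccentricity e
rₚ = 315 Gm = 3.15 × 10^11 m
rₐ = 2.369 Tm = 2.369 × 10^12 m
(a) a = (rₚ + rₐ)/2 = 1.342 × 10^12 m ≈ 1.342 Tm
(b) e = (rₐ − rₚ)/(rₐ + rₚ) = (2.054 × 10^12) / (2.684 × 10^12) = 0.765276

Final answer:
(a) a = 1.342 Tm
(b) e = 0.7653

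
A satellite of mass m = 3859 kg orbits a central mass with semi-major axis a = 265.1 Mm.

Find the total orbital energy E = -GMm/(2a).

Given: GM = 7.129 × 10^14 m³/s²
a = 265.1 Mm = 2.651 × 10^8 m
GM = 7.129 × 10^14 m³/s²
2a = 5.302 × 10^8 m
GMm = 7.129 × 10^14 × 3859 = 2.75108 × 10^18 m³·kg/s²
E = −GMm/(2a) = -5.18876 × 10^9 J ≈ -5.189 GJ

Final answer: -5.189 GJ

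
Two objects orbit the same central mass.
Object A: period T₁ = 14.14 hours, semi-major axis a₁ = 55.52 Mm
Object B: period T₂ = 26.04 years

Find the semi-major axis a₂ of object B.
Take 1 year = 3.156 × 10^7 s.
T₁ = 14.14 hours = 50904 s
T₂ = 26.04 years = 8.21822 × 10^8 s
a₁ = 55.52 Mm = 5.552 × 10^7 m
Kepler's third law: (T₂/T₁)² = (a₂/a₁)³  ⇒  a₂ = a₁ (T₂/T₁)^(2/3)
T₂/T₁ = 16144.6
(T₂/T₁)^(2/3) = 638.779
a₂ = 5.552 × 10^7 m × 638.779 = 3.5465 × 10^10 m ≈ 35.47 Gm

Final answer: a₂ = 35.47 Gm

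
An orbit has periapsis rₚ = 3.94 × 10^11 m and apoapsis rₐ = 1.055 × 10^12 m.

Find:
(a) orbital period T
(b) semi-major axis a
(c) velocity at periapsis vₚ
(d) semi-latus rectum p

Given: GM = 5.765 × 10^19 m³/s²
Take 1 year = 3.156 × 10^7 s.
rₚ = 3.94 × 10^11 m
rₐ = 1.055 × 10^12 m
GM = 5.765 × 10^19 m³/s²
a = (rₚ + rₐ)/2 = 7.245 × 10^11 m
e = (rₐ − rₚ)/(rₐ + rₚ) = (6.61 × 10^11) / (1.449 × 10^12) = 0.456177
(a) a³ = 3.8029 × 10^35 m³;  T = 2π √(a³/GM) = 2π × 8.12191 × 10^7 s = 5.10314 × 10^8 s ≈ 16.17 years
(b) a = 7.245 × 10^11 m ≈ 7.245 × 10^11 m
(c) vₚ² = GM (2/rₚ − 1/a) = 5.765 × 10^19 × (5.07614 × 10^-12 − 1.38026 × 10^-12) = 2.13067 × 10^8 m²/s²;  vₚ = 14596.8 m/s ≈ 14.6 km/s
(d) 1 − e² = 0.791903;  p = a(1 − e²) = 7.245 × 10^11 × 0.791903 = 5.73734 × 10^11 m ≈ 5.737 × 10^11 m

Final answer:
(a) orbital period T = 16.17 years
(b) semi-major axis a = 7.245 × 10^11 m
(c) velocity at periapsis vₚ = 14.6 km/s
(d) semi-latus rectum p = 5.737 × 10^11 m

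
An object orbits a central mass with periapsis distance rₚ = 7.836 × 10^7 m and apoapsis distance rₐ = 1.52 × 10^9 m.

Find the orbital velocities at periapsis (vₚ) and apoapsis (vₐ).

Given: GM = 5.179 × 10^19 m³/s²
rₚ = 7.836 × 10^7 m
rₐ = 1.52 × 10^9 m
GM = 5.179 × 10^19 m³/s²
a = (rₚ + rₐ)/2 = 7.9918 × 10^8 m
Vis-viva: v² = GM (2/r − 1/a)
vₚ² = 5.179 × 10^19 × (2.55232 × 10^-8 − 1.25128 × 10^-9) = 1.25704 × 10^12 m²/s²
vₚ = 1.12118 × 10^6 m/s ≈ 1121 km/s
vₐ² = 5.179 × 10^19 × (1.31579 × 10^-9 − 1.25128 × 10^-9) = 3.34081 × 10^9 m²/s²
vₐ = 57799.8 m/s ≈ 57.8 km/s

Final answer: vₚ = 1121 km/s, vₐ = 57.8 km/s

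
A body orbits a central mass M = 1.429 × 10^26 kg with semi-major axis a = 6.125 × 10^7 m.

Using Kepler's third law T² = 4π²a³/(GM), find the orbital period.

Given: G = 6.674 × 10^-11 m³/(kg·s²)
M = 1.429 × 10^26 kg
GM = G × M = 6.674 × 10^-11 × 1.429 × 10^26 = 9.53715 × 10^15 m³/s²
a = 6.125 × 10^7 m
a³ = 2.29783 × 10^23 m³
T = 2π √(a³/GM) = 2π √((2.29783 × 10^23) / (9.53715 × 10^15)) = 2π × 4908.51 s
T = 30841.1 s ≈ 8.567 hours

Final answer: 8.567 hours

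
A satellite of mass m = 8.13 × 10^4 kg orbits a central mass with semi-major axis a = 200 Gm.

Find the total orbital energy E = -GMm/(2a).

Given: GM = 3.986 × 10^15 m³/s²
a = 200 Gm = 2 × 10^11 m
GM = 3.986 × 10^15 m³/s²
2a = 4 × 10^11 m
GMm = 3.986 × 10^15 × 81300 = 3.24062 × 10^20 m³·kg/s²
E = −GMm/(2a) = -8.10154 × 10^8 J ≈ -810.2 MJ

Final answer: -810.2 MJ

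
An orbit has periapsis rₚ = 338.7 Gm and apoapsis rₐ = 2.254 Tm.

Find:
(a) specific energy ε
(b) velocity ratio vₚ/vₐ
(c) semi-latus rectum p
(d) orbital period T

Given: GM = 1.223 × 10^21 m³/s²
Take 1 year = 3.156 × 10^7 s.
rₚ = 338.7 Gm = 3.387 × 10^11 m
rₐ = 2.254 Tm = 2.254 × 10^12 m
GM = 1.223 × 10^21 m³/s²
a = (rₚ + rₐ)/2 = 1.29635 × 10^12 m
e = (rₐ − rₚ)/(rₐ + rₚ) = (1.9153 × 10^12) / (2.5927 × 10^12) = 0.738728
(a) 2a = 2.5927 × 10^12 m;  ε = −GM/(2a) = -4.71709 × 10^8 J/kg ≈ -471.7 MJ/kg
(b) vₚ/vₐ = rₐ/rₚ (angular momentum) = (2.254 × 10^12) / (3.387 × 10^11) = 6.65486 ≈ 6.655
(c) 1 − e² = 0.454281;  p = a(1 − e²) = 1.29635 × 10^12 × 0.454281 = 5.88907 × 10^11 m ≈ 588.9 Gm
(d) a³ = 2.17855 × 10^36 m³;  T = 2π √(a³/GM) = 2π × 4.22056 × 10^7 s = 2.65186 × 10^8 s ≈ 8.403 years

Final answer:
(a) specific energy ε = -471.7 MJ/kg
(b) velocity ratio vₚ/vₐ = 6.655
(c) semi-latus rectum p = 588.9 Gm
(d) orbital period T = 8.403 years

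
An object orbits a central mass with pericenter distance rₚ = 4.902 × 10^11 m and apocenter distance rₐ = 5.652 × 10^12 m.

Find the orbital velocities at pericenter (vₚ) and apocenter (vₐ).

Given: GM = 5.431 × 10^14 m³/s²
rₚ = 4.902 × 10^11 m
rₐ = 5.652 × 10^12 m
GM = 5.431 × 10^14 m³/s²
a = (rₚ + rₐ)/2 = 3.0711 × 10^12 m
Vis-viva: v² = GM (2/r − 1/a)
vₚ² = 5.431 × 10^14 × (4.07997 × 10^-12 − 3.25616 × 10^-13) = 2038.99 m²/s²
vₚ = 45.1552 m/s ≈ 45.16 m/s
vₐ² = 5.431 × 10^14 × (3.53857 × 10^-13 − 3.25616 × 10^-13) = 15.3376 m²/s²
vₐ = 3.91632 m/s ≈ 3.916 m/s

Final answer: vₚ = 45.16 m/s, vₐ = 3.916 m/s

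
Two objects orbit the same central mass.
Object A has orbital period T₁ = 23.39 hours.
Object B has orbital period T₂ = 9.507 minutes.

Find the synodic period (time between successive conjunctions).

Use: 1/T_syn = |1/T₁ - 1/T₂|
T₁ = 23.39 hours = 84204 s
T₂ = 9.507 minutes = 570.42 s
1/T₁ = 1.18759 × 10^-5 s⁻¹
1/T₂ = 0.00175309 s⁻¹
|1/T₁ − 1/T₂| = 0.00174122 s⁻¹
T_syn = 1 / |1/T₁ − 1/T₂| = 574.311 s ≈ 9.572 minutes

Final answer: T_syn = 9.572 minutes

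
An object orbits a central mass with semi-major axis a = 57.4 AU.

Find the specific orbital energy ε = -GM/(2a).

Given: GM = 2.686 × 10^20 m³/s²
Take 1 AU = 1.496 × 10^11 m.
a = 57.4 AU = 8.58704 × 10^12 m
GM = 2.686 × 10^20 m³/s²
2a = 1.71741 × 10^13 m
ε = −GM/(2a) = -1.56398 × 10^7 J/kg ≈ -15.64 MJ/kg

Final answer: -15.64 MJ/kg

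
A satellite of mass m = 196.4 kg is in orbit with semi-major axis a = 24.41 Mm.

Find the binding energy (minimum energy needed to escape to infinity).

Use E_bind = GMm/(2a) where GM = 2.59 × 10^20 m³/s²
a = 24.41 Mm = 2.441 × 10^7 m
GM = 2.59 × 10^20 m³/s²
m = 196.4 kg
GMm = 2.59 × 10^20 × 196.4 = 5.08676 × 10^22 m³·kg/s²
2a = 4.882 × 10^7 m
E_bind = GMm/(2a) = 1.04194 × 10^15 J ≈ 1.042 PJ

Final answer: 1.042 PJ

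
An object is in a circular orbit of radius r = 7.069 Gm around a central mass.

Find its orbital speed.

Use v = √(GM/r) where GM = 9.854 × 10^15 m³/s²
r = 7.069 Gm = 7.069 × 10^9 m
GM = 9.854 × 10^15 m³/s²
GM/r = (9.854 × 10^15) / (7.069 × 10^9) = 1.39397 × 10^6 m²/s²
v = √(GM/r) = 1180.67 m/s ≈ 1.181 km/s

Final answer: 1.181 km/s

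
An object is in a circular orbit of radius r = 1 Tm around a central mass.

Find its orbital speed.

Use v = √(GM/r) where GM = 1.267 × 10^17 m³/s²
r = 1 Tm = 1 × 10^12 m
GM = 1.267 × 10^17 m³/s²
GM/r = (1.267 × 10^17) / (1 × 10^12) = 126700 m²/s²
v = √(GM/r) = 355.949 m/s ≈ 355.9 m/s

Final answer: 355.9 m/s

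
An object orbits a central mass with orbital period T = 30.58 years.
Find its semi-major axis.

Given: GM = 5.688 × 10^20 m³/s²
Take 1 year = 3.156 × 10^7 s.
T = 30.58 years = 9.65105 × 10^8 s
GM = 5.688 × 10^20 m³/s²
Kepler's third law: a³ = GM T² / (4π²)
T² = 9.31427 × 10^17 s²
a³ = (5.688 × 10^20) × (9.31427 × 10^17) / (4π²) = 1.34199 × 10^37 m³
a = (a³)^(1/3) = 2.37638 × 10^12 m ≈ 2.376 Tm

Final answer: 2.376 Tm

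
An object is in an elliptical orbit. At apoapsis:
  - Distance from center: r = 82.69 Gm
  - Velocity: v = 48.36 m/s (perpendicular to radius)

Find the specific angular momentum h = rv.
r = 82.69 Gm = 8.269 × 10^10 m
v = 48.36 m/s
h = rv = 8.269 × 10^10 × 48.36 = 3.99889 × 10^12 m²/s ≈ 3.999 × 10^12 m²/s

Final answer: h = 3.999 × 10^12 m²/s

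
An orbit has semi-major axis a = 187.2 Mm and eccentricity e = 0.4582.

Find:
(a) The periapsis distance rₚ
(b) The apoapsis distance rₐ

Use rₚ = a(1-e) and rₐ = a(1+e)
a = 187.2 Mm = 1.872 × 10^8 m
e = 0.4582:  1 − e = 0.5418,  1 + e = 1.4582
(a) rₚ = a(1 − e) = 1.872 × 10^8 m × 0.5418 = 1.01425 × 10^8 m ≈ 101.4 Mm
(b) rₐ = a(1 + e) = 1.872 × 10^8 m × 1.4582 = 2.72975 × 10^8 m ≈ 273 Mm

Final answer:
(a) rₚ = 101.4 Mm
(b) rₐ = 273 Mm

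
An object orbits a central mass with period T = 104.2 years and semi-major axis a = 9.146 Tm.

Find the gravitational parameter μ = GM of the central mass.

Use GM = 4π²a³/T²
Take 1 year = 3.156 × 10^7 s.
T = 104.2 years = 3.28855 × 10^9 s
a = 9.146 Tm = 9.146 × 10^12 m
a³ = 7.65057 × 10^38 m³
T² = 1.08146 × 10^19 s²
GM = 4π² × (7.65057 × 10^38) / (1.08146 × 10^19) = 2.79283 × 10^21 m³/s²
GM ≈ 2.793 × 10^21 m³/s²

Final answer: GM = 2.793 × 10^21 m³/s²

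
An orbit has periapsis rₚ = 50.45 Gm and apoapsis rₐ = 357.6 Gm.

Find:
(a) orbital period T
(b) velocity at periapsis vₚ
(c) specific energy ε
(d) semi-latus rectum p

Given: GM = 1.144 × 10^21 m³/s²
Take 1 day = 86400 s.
rₚ = 50.45 Gm = 5.045 × 10^10 m
rₐ = 357.6 Gm = 3.576 × 10^11 m
GM = 1.144 × 10^21 m³/s²
a = (rₚ + rₐ)/2 = 2.04025 × 10^11 m
e = (rₐ − rₚ)/(rₐ + rₚ) = (3.0715 × 10^11) / (4.0805 × 10^11) = 0.752726
(a) a³ = 8.49279 × 10^33 m³;  T = 2π √(a³/GM) = 2π × 2.72466 × 10^6 s = 1.71195 × 10^7 s ≈ 198.1 days
(b) vₚ² = GM (2/rₚ − 1/a) = 1.144 × 10^21 × (3.96432 × 10^-11 − 4.90136 × 10^-12) = 3.97447 × 10^10 m²/s²;  vₚ = 199361 m/s ≈ 199.4 km/s
(c) 2a = 4.0805 × 10^11 m;  ε = −GM/(2a) = -2.80358 × 10^9 J/kg ≈ -2.804 GJ/kg
(d) 1 − e² = 0.433403;  p = a(1 − e²) = 2.04025 × 10^11 × 0.433403 = 8.8425 × 10^10 m ≈ 88.43 Gm

Final answer:
(a) orbital period T = 198.1 days
(b) velocity at periapsis vₚ = 199.4 km/s
(c) specific energy ε = -2.804 GJ/kg
(d) semi-latus rectum p = 88.43 Gm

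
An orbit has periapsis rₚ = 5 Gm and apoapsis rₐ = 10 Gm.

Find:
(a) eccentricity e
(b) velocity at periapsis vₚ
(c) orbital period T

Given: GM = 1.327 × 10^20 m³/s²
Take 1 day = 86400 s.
rₚ = 5 Gm = 5 × 10^9 m
rₐ = 10 Gm = 1 × 10^10 m
GM = 1.327 × 10^20 m³/s²
a = (rₚ + rₐ)/2 = 7.5 × 10^9 m
e = (rₐ − rₚ)/(rₐ + rₚ) = (5 × 10^9) / (1.5 × 10^10) = 0.333333
(a) e = 0.333333 ≈ 0.3333
(b) vₚ² = GM (2/rₚ − 1/a) = 1.327 × 10^20 × (4 × 10^-10 − 1.33333 × 10^-10) = 3.53867 × 10^10 m²/s²;  vₚ = 188113 m/s ≈ 188.1 km/s
(c) a³ = 4.21875 × 10^29 m³;  T = 2π √(a³/GM) = 2π × 56384.1 s = 354272 s ≈ 4.1 days

Final answer:
(a) eccentricity e = 0.3333
(b) velocity at periapsis vₚ = 188.1 km/s
(c) orbital period T = 4.1 days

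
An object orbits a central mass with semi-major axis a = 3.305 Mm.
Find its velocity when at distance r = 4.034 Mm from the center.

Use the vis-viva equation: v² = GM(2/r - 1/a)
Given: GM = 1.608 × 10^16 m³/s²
a = 3.305 Mm = 3.305 × 10^6 m
r = 4.034 Mm = 4.034 × 10^6 m
GM = 1.608 × 10^16 m³/s²
2/r − 1/a = 4.95786 × 10^-7 − 3.02572 × 10^-7 = 1.93214 × 10^-7 m⁻¹
v² = GM (2/r − 1/a) = 3.10688 × 10^9 m²/s²
v = 55739.4 m/s ≈ 55.74 km/s

Final answer: 55.74 km/s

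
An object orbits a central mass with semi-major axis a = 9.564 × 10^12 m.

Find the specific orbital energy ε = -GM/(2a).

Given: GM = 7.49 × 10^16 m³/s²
a = 9.564 × 10^12 m
GM = 7.49 × 10^16 m³/s²
2a = 1.9128 × 10^13 m
ε = −GM/(2a) = -3915.73 J/kg ≈ -3.916 kJ/kg

Final answer: -3.916 kJ/kg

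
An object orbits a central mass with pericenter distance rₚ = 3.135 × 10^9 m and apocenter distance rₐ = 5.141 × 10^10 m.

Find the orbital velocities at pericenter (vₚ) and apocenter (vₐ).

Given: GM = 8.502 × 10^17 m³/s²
rₚ = 3.135 × 10^9 m
rₐ = 5.141 × 10^10 m
GM = 8.502 × 10^17 m³/s²
a = (rₚ + rₐ)/2 = 2.72725 × 10^10 m
Vis-viva: v² = GM (2/r − 1/a)
vₚ² = 8.502 × 10^17 × (6.37959 × 10^-10 − 3.6667 × 10^-11) = 5.11218 × 10^8 m²/s²
vₚ = 22610.1 m/s ≈ 22.61 km/s
vₐ² = 8.502 × 10^17 × (3.89029 × 10^-11 − 3.6667 × 10^-11) = 1.90102 × 10^6 m²/s²
vₐ = 1378.77 m/s ≈ 1.379 km/s

Final answer: vₚ = 22.61 km/s, vₐ = 1.379 km/s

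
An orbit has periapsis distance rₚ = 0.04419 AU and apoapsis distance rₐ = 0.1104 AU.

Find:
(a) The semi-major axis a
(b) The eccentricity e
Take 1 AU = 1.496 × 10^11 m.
rₚ = 0.04419 AU = 6.61082 × 10^9 m
rₐ = 0.1104 AU = 1.65158 × 10^10 m
(a) a = (rₚ + rₐ)/2 = 1.15633 × 10^10 m ≈ 0.0773 AU
(b) e = (rₐ − rₚ)/(rₐ + rₚ) = (9.90502 × 10^9) / (2.31267 × 10^10) = 0.428294

Final answer:
(a) a = 0.0773 AU
(b) e = 0.4283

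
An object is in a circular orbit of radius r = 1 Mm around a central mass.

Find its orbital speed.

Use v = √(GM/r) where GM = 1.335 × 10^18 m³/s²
r = 1 Mm = 1 × 10^6 m
GM = 1.335 × 10^18 m³/s²
GM/r = (1.335 × 10^18) / (1 × 10^6) = 1.335 × 10^12 m²/s²
v = √(GM/r) = 1.15542 × 10^6 m/s ≈ 1155 km/s

Final answer: 1155 km/s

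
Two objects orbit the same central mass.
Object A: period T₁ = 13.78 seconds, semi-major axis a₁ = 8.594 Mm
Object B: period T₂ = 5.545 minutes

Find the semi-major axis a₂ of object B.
T₁ = 13.78 seconds
T₂ = 5.545 minutes = 332.7 s
a₁ = 8.594 Mm = 8.594 × 10^6 m
Kepler's third law: (T₂/T₁)² = (a₂/a₁)³  ⇒  a₂ = a₁ (T₂/T₁)^(2/3)
T₂/T₁ = 24.1437
(T₂/T₁)^(2/3) = 8.35351
a₂ = 8.594 × 10^6 m × 8.35351 = 7.17901 × 10^7 m ≈ 71.79 Mm

Final answer: a₂ = 71.79 Mm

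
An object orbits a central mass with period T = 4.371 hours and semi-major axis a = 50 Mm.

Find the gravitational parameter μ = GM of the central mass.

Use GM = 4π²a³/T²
T = 4.371 hours = 15735.6 s
a = 50 Mm = 5 × 10^7 m
a³ = 1.25 × 10^23 m³
T² = 2.47609 × 10^8 s²
GM = 4π² × (1.25 × 10^23) / (2.47609 × 10^8) = 1.99298 × 10^16 m³/s²
GM ≈ 1.993 × 10^16 m³/s²

Final answer: GM = 1.993 × 10^16 m³/s²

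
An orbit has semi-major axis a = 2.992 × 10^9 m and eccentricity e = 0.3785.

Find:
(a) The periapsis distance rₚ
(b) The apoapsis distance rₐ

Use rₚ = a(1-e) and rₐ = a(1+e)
a = 2.992 × 10^9 m
e = 0.3785:  1 − e = 0.6215,  1 + e = 1.3785
(a) rₚ = a(1 − e) = 2.992 × 10^9 m × 0.6215 = 1.85953 × 10^9 m ≈ 1.86 × 10^9 m
(b) rₐ = a(1 + e) = 2.992 × 10^9 m × 1.3785 = 4.12447 × 10^9 m ≈ 4.124 × 10^9 m

Final answer:
(a) rₚ = 1.86 × 10^9 m
(b) rₐ = 4.124 × 10^9 m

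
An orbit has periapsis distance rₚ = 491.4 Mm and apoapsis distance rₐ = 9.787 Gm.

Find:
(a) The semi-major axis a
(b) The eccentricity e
rₚ = 491.4 Mm = 4.914 × 10^8 m
rₐ = 9.787 Gm = 9.787 × 10^9 m
(a) a = (rₚ + rₐ)/2 = 5.1392 × 10^9 m ≈ 5.139 Gm
(b) e = (rₐ − rₚ)/(rₐ + rₚ) = (9.2956 × 10^9) / (1.02784 × 10^10) = 0.904382

Final answer:
(a) a = 5.139 Gm
(b) e = 0.9044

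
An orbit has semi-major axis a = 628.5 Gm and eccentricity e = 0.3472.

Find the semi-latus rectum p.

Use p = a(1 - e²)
a = 628.5 Gm = 6.285 × 10^11 m
e = 0.3472,  e² = 0.120548,  1 − e² = 0.879452
p = a(1 − e²) = 6.285 × 10^11 m × 0.879452 = 5.52736 × 10^11 m ≈ 552.7 Gm

Final answer: p = 552.7 Gm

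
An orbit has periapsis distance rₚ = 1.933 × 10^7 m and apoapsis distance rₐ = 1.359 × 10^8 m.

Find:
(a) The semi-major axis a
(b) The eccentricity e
rₚ = 1.933 × 10^7 m
rₐ = 1.359 × 10^8 m
(a) a = (rₚ + rₐ)/2 = 7.7615 × 10^7 m ≈ 7.761 × 10^7 m
(b) e = (rₐ − rₚ)/(rₐ + rₚ) = (1.1657 × 10^8) / (1.5523 × 10^8) = 0.75095

Final answer:
(a) a = 7.761 × 10^7 m
(b) e = 0.751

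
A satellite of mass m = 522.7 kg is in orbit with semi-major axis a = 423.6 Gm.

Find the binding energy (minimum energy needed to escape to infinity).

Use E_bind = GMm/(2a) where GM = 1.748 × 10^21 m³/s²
a = 423.6 Gm = 4.236 × 10^11 m
GM = 1.748 × 10^21 m³/s²
m = 522.7 kg
GMm = 1.748 × 10^21 × 522.7 = 9.1368 × 10^23 m³·kg/s²
2a = 8.472 × 10^11 m
E_bind = GMm/(2a) = 1.07847 × 10^12 J ≈ 1.078 TJ

Final answer: 1.078 TJ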